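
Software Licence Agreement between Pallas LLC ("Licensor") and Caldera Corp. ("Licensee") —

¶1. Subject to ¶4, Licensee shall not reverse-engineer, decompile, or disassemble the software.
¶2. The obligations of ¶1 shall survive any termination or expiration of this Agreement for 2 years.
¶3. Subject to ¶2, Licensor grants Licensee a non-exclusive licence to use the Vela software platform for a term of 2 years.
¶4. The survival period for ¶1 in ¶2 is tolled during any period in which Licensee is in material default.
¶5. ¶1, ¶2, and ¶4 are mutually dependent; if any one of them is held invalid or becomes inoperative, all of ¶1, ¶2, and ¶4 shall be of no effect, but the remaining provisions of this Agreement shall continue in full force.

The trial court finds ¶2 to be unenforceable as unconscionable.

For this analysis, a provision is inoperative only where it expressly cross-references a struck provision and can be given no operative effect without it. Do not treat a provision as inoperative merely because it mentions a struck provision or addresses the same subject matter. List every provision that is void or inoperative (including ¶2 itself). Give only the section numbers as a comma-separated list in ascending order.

¶2 is struck. ¶4 operates only by reference to ¶2, so it falls with ¶2. Although ¶3 refers to ¶2, its operative terms do not depend on ¶2, so it remains in effect. ¶5 declares ¶1, ¶2, and ¶4 mutually dependent; since one of them has fallen, all of them are of no effect. That brings down ¶1 as well. The remainder continues in force under ¶5. ¶3 and ¶5 remain in effect.

1, 2, 4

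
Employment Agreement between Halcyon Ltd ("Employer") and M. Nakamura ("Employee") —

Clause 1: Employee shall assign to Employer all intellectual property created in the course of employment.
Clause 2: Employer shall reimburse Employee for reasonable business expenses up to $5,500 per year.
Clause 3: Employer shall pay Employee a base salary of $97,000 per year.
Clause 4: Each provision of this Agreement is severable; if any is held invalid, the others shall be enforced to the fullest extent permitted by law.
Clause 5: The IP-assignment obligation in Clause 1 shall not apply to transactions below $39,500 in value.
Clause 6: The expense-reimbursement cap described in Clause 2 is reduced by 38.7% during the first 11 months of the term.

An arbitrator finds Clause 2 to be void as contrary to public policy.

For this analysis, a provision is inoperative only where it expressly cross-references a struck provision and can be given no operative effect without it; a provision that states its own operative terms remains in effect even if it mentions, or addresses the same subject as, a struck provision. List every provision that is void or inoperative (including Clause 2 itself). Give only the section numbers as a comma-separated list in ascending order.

2, 6

Clause 2 is struck. Clause 6 has no operative effect of its own apart from Clause 2 and is therefore inoperative. Under the severability clause in Clause 4, the remaining provisions continue in force. Clause 1, Clause 3, Clause 4, and Clause 5 remain in effect.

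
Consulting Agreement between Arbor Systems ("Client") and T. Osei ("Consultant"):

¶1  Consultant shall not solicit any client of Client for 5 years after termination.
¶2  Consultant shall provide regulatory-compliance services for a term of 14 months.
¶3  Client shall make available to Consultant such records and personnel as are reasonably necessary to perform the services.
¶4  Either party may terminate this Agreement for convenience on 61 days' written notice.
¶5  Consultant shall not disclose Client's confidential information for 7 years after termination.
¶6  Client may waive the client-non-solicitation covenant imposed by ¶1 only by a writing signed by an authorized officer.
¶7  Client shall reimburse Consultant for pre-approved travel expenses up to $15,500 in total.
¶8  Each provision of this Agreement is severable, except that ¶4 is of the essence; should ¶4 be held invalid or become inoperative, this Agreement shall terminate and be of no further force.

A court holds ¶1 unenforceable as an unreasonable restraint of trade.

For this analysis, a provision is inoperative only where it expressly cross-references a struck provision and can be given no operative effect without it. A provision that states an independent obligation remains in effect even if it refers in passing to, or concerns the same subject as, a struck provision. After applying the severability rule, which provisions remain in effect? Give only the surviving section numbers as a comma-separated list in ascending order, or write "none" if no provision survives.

¶1 is struck. ¶6 has no operative effect of its own apart from ¶1 and is therefore inoperative. ¶8 makes ¶4 an essential term, but ¶4 is unaffected, so the severability proviso in ¶8 preserves the remaining provisions. ¶2, ¶3, ¶4, ¶5, ¶7, and ¶8 remain in effect.

2, 3, 4, 5, 7, 8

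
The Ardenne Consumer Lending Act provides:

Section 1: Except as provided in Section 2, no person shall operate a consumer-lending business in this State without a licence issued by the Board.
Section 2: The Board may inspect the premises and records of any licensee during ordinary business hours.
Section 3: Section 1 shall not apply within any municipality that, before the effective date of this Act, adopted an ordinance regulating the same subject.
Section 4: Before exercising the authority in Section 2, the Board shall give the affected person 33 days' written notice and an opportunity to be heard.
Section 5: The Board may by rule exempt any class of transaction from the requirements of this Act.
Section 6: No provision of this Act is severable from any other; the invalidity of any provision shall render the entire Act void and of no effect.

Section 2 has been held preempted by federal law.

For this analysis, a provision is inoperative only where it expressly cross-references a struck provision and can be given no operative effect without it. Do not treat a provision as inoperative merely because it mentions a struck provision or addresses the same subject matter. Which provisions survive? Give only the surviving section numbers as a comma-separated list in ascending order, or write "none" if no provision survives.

Section 2 is struck. Section 4 has no operative effect of its own apart from Section 2 and is therefore inoperative. Section 6 provides that the Act is not severable, so the invalidity of any one provision voids the entire Act. No provision of the Act survives.

none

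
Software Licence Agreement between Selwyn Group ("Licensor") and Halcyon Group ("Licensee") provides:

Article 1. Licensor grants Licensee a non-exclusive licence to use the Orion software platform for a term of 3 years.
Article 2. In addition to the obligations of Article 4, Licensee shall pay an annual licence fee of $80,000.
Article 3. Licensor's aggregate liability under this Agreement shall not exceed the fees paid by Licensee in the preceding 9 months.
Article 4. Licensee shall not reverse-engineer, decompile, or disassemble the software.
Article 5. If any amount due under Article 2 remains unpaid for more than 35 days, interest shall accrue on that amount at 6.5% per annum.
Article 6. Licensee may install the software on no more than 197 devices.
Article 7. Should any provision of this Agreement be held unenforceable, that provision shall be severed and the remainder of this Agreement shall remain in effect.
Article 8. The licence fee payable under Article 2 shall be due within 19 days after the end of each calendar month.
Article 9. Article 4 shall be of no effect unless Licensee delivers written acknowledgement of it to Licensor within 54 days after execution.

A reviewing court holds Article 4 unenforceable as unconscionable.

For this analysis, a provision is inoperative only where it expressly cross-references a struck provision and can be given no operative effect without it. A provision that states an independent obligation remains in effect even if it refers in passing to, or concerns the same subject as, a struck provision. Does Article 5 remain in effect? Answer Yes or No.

Article 4 is struck. Article 9 has no operative effect of its own apart from Article 4 and is therefore inoperative. Article 2 mentions Article 4 but its own obligation stands independently of Article 4, so Article 2 is not affected. Under the severability clause in Article 7, the remaining provisions continue in force. That leaves Article 1, Article 2, Article 3, Article 5, Article 6, Article 7, and Article 8 in effect. Article 5 is among the surviving provisions, so the answer is yes.

Yes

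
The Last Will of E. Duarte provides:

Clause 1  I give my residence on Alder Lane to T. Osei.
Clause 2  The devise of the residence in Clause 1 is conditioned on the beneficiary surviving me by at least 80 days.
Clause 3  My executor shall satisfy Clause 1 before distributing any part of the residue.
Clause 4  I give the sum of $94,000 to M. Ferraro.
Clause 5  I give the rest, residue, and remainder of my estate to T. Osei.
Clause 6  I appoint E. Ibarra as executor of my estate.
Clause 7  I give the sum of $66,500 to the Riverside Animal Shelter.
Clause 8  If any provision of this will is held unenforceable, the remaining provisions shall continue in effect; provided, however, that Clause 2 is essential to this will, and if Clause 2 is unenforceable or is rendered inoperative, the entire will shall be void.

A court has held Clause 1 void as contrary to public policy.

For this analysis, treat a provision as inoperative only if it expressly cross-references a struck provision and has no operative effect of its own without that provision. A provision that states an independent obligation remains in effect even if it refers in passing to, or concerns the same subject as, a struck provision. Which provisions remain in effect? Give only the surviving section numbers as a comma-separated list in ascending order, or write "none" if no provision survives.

Clause 1 is struck. Clause 2 merely fixes the survivorship condition on Clause 1; with Clause 1 gone it has nothing to operate on and falls away. The only function of Clause 3 is the priority direction for Clause 1, so it cannot stand once Clause 1 is removed. Clause 8 makes Clause 2 an essential term, and Clause 2 has been rendered inoperative by the cascade; under Clause 8, the entire will is therefore void. No provision of the will survives.

none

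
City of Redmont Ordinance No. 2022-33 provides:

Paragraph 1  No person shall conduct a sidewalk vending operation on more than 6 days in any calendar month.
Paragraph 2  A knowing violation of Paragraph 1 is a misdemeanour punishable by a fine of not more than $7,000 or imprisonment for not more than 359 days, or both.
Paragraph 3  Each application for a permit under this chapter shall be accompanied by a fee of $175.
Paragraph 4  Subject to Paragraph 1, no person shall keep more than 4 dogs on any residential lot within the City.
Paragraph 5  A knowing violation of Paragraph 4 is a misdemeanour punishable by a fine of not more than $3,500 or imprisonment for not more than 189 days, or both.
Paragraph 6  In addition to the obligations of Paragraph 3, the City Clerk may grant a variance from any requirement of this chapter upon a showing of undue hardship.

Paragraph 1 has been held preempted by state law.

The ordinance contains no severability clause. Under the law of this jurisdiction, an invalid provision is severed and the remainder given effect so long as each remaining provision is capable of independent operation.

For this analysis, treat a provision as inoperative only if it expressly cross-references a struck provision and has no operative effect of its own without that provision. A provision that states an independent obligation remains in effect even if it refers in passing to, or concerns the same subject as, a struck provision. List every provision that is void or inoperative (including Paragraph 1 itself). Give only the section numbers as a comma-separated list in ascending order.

1, 2

Paragraph 1 is struck. Paragraph 2 has no operative effect of its own apart from Paragraph 1 and is therefore inoperative. Although Paragraph 4 refers to Paragraph 1, its operative terms do not depend on Paragraph 1, so it remains in effect. Under the stated default rule, only provisions that cannot operate independently fall away; the rest are enforced. That leaves Paragraph 3, Paragraph 4, Paragraph 5, and Paragraph 6 in effect.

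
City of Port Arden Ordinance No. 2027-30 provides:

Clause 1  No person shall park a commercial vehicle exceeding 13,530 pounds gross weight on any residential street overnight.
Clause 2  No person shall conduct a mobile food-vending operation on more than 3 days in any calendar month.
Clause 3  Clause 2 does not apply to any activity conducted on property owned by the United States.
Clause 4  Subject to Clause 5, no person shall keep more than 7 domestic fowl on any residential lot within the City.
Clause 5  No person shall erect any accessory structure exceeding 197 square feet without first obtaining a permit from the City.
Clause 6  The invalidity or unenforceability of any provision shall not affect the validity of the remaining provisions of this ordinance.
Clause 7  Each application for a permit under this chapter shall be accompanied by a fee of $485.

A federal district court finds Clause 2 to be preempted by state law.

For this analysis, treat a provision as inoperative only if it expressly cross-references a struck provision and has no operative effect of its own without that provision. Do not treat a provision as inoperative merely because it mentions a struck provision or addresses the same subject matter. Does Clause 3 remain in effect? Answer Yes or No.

No

Clause 2 is struck. Clause 3 has no operative effect of its own apart from Clause 2 and is therefore inoperative. Clause 6 is a severability clause and preserves every provision that can still be given independent effect. The provisions still in force are Clause 1, Clause 4, Clause 5, Clause 6, and Clause 7. Clause 3 is among the inoperative provisions, so the answer is no.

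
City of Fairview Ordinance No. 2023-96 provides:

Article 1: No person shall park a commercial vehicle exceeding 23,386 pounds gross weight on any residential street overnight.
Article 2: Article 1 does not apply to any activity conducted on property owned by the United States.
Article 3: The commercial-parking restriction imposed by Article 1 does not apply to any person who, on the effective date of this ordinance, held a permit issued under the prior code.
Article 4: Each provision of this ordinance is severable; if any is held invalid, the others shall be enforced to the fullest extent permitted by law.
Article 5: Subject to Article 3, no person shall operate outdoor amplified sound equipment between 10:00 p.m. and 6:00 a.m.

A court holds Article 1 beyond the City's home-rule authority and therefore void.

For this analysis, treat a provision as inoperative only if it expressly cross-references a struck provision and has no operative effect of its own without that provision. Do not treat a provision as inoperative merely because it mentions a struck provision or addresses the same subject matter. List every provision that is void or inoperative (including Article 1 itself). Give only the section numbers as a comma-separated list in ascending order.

1, 2, 3

Article 1 is struck. Article 2 merely fixes the public-property exemption from Article 1; with Article 1 gone it has nothing to operate on and falls away. Article 3 merely fixes the grandfather exemption from Article 1; with Article 1 gone it has nothing to operate on and falls away. Although Article 5 refers to Article 3, its operative terms do not depend on Article 3, so it remains in effect. Under the severability clause in Article 4, the remaining provisions continue in force. The provisions still in force are Article 4 and Article 5.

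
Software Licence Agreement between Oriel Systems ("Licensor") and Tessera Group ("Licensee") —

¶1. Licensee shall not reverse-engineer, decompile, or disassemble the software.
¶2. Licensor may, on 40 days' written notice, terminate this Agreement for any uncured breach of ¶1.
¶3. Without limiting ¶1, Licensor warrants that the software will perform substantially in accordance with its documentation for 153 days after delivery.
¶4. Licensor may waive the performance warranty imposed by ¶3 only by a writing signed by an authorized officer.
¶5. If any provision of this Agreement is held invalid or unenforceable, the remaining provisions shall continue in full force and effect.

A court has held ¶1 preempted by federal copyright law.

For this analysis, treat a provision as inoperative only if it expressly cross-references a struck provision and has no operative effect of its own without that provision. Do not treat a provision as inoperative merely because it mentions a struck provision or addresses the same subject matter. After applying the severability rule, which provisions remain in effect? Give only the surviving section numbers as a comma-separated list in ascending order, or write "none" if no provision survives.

¶1 is struck. The only function of ¶2 is the termination right for breach of ¶1, so it cannot stand once ¶1 is removed. ¶3 mentions ¶1 but its own obligation stands independently of ¶1, so ¶3 is not affected. Under the severability clause in ¶5, the remaining provisions continue in force. The provisions still in force are ¶3, ¶4, and ¶5.

3, 4, 5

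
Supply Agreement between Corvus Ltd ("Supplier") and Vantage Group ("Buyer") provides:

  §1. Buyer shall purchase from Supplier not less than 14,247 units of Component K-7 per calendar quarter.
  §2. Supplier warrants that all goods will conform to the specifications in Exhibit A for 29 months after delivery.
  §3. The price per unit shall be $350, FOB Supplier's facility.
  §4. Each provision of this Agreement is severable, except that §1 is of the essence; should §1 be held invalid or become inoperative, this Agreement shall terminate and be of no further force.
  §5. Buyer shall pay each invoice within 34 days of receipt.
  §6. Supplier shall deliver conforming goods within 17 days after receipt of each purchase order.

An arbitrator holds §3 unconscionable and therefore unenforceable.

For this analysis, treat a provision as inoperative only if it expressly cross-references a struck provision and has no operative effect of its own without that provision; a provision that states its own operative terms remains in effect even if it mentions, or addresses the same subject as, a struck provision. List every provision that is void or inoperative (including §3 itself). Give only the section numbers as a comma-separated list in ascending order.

§3 is struck. No other provision's operative terms depend on §3. §4 makes §1 an essential term, but §1 is unaffected, so the severability proviso in §4 preserves the remaining provisions. That leaves §1, §2, §4, §5, and §6 in effect.

3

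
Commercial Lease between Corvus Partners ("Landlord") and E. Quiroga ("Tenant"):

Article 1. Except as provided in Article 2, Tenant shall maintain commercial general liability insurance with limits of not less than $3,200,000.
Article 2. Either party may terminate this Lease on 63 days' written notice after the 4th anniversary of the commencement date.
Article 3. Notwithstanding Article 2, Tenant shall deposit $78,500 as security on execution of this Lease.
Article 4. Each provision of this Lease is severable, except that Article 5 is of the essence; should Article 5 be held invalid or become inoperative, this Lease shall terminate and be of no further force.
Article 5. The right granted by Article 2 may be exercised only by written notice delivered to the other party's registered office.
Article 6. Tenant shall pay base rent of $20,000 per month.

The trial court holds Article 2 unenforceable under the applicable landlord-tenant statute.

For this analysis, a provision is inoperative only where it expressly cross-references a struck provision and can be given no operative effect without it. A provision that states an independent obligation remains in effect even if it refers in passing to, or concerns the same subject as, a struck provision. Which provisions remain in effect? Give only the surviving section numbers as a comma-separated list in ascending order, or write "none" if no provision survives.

Article 2 is struck. Article 5 has no operative effect of its own apart from Article 2 and is therefore inoperative. Article 4 makes Article 5 an essential term, and Article 5 has been rendered inoperative by the cascade; under Article 4, the entire Lease is therefore void. No provision of the Lease survives.

none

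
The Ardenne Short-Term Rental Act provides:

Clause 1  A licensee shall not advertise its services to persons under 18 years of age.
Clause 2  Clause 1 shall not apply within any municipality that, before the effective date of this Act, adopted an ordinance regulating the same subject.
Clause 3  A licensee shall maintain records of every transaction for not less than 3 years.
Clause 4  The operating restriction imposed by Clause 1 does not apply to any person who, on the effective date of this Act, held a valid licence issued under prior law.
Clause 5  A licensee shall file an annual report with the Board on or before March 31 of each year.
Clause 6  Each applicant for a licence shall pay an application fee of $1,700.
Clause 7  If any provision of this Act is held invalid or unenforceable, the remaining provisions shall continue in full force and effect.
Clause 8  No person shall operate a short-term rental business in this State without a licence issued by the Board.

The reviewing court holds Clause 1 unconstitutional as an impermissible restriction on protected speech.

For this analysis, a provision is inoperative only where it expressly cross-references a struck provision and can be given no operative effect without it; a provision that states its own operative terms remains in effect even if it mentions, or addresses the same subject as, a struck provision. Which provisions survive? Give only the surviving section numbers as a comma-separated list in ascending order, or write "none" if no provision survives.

3, 5, 6, 7, 8

Clause 1 is struck. Clause 2 operates only by reference to Clause 1, so it falls with Clause 1. The only function of Clause 4 is the grandfather exemption from Clause 1, so it cannot stand once Clause 1 is removed. Under the severability clause in Clause 7, the remaining provisions continue in force. That leaves Clause 3, Clause 5, Clause 6, Clause 7, and Clause 8 in effect.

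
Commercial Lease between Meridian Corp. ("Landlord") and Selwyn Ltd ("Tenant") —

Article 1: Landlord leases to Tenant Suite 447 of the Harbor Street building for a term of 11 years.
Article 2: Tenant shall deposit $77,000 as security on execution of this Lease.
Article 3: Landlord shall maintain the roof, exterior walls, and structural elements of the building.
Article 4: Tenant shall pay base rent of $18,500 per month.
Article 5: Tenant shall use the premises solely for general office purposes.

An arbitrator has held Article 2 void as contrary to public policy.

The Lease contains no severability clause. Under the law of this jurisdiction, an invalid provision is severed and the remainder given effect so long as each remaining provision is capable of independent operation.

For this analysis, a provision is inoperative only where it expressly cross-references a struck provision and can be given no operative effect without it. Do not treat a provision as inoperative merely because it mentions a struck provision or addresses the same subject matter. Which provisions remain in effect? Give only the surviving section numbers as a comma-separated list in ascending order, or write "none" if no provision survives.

Article 2 is struck. No other provision's operative terms depend on Article 2. Under the stated default rule, only provisions that cannot operate independently fall away; the rest are enforced. Article 1, Article 3, Article 4, and Article 5 remain in effect.

1, 3, 4, 5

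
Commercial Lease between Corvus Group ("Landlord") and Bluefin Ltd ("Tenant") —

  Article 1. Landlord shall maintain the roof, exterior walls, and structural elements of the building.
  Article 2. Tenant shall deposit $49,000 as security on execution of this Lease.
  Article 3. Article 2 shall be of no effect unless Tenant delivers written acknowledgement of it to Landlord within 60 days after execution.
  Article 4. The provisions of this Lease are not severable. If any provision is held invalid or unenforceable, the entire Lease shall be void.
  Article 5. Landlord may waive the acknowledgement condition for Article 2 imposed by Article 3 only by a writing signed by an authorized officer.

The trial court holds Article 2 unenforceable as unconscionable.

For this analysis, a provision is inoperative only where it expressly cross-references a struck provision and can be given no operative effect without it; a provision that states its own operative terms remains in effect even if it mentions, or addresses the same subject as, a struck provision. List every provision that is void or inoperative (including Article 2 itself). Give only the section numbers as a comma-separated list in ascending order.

1, 2, 3, 4, 5

Article 2 is struck. Article 3 merely fixes the acknowledgement condition for Article 2; with Article 2 gone it has nothing to operate on and falls away. Article 5 has no operative effect of its own apart from Article 3 and is therefore inoperative. Article 4 provides that the Lease is not severable, so the invalidity of any one provision voids the entire Lease. No provision of the Lease survives.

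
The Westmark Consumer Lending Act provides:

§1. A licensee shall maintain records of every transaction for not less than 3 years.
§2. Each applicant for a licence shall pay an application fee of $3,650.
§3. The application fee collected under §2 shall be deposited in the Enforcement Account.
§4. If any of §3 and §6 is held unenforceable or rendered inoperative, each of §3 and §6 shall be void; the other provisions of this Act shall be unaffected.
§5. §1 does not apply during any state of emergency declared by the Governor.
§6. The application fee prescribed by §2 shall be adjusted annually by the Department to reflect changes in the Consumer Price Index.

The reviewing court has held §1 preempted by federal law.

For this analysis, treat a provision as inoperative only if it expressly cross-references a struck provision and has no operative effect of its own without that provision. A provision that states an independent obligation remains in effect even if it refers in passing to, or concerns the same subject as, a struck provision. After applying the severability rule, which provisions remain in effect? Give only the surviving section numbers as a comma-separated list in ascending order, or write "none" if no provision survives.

2, 3, 4, 6

§1 is struck. The only function of §5 is the emergency suspension of §1, so it cannot stand once §1 is removed. §4 ties §3 and §6 together, but none of those is affected here; the remaining provisions continue in force under §4. The provisions still in force are §2, §3, §4, and §6.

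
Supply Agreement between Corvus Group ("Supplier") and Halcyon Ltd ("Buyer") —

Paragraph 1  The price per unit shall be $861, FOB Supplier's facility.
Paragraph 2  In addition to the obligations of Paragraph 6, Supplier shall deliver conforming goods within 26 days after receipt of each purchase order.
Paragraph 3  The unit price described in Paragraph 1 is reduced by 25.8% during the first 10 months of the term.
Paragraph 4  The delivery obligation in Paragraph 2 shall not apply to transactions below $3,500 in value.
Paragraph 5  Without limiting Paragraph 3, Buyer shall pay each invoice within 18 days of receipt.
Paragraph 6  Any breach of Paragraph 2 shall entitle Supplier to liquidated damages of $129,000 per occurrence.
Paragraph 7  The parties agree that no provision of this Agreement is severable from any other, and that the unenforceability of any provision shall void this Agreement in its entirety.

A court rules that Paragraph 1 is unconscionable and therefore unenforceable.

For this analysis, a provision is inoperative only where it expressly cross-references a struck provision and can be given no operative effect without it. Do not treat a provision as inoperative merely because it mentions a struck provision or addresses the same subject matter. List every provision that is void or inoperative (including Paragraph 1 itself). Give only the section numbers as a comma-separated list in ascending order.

Paragraph 1 is struck. Paragraph 3 has no operative effect of its own apart from Paragraph 1 and is therefore inoperative. Paragraph 7 provides that the Agreement is not severable, so the invalidity of any one provision voids the entire Agreement. No provision of the Agreement survives.

1, 2, 3, 4, 5, 6, 7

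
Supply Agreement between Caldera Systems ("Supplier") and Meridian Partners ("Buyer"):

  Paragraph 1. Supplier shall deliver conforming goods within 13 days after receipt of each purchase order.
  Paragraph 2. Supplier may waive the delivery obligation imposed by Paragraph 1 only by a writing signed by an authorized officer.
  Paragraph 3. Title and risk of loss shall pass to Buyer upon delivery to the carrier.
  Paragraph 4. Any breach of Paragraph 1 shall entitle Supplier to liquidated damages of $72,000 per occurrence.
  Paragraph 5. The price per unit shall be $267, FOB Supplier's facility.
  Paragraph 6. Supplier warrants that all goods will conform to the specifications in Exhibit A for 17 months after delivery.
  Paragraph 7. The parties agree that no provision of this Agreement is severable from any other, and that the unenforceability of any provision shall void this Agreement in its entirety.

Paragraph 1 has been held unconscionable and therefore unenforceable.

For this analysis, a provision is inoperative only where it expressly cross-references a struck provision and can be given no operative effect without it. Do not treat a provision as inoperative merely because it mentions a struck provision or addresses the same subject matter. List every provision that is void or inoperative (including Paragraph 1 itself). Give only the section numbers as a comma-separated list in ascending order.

Paragraph 1 is struck. Paragraph 2 operates only by reference to Paragraph 1, so it falls with Paragraph 1. The whole of Paragraph 4 is the liquidated-damages amount, defined by reference to Paragraph 1, so Paragraph 4 cannot stand once Paragraph 1 is removed. Paragraph 7 provides that the Agreement is not severable, so the invalidity of any one provision voids the entire Agreement. No provision of the Agreement survives.

1, 2, 3, 4, 5, 6, 7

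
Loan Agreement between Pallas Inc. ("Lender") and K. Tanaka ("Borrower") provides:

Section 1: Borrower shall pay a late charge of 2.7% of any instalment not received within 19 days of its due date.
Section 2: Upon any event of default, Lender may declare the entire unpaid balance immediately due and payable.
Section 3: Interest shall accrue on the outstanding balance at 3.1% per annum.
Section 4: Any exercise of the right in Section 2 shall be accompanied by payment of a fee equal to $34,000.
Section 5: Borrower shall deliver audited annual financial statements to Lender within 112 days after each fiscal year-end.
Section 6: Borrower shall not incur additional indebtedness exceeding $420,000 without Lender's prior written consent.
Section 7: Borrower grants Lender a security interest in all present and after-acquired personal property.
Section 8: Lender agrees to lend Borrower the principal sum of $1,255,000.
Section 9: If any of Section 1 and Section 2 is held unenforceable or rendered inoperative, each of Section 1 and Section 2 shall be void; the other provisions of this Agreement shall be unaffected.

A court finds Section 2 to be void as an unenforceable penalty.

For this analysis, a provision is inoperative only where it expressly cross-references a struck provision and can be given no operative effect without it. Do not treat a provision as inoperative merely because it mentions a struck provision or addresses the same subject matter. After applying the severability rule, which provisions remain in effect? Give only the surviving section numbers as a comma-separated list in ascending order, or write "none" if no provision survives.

3, 5, 6, 7, 8, 9

Section 2 is struck. Section 4 has no operative effect of its own apart from Section 2 and is therefore inoperative. Section 9 declares Section 1 and Section 2 mutually dependent; since one of them has fallen, all of them are of no effect. That brings down Section 1 as well. The remainder continues in force under Section 9. The provisions still in force are Section 3, Section 5, Section 6, Section 7, Section 8, and Section 9.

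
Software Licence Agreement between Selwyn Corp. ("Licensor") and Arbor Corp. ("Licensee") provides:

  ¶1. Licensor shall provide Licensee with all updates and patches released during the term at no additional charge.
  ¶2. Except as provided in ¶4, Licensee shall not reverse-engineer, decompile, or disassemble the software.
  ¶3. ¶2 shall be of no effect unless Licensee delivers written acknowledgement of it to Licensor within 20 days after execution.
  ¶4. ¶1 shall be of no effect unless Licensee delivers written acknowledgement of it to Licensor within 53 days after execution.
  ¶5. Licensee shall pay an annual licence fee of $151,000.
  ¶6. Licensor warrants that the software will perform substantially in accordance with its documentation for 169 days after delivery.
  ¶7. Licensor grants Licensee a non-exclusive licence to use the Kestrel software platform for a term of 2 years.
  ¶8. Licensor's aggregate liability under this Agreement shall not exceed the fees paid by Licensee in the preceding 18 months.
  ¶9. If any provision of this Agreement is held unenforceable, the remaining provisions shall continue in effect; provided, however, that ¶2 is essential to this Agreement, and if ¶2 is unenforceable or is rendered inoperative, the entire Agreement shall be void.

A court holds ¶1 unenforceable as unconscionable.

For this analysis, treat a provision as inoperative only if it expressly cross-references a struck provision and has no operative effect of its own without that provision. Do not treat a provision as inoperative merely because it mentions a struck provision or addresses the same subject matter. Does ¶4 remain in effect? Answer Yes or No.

¶1 is struck. ¶4 has no operative effect of its own apart from ¶1 and is therefore inoperative. Although ¶2 refers to ¶4, its operative terms do not depend on ¶4, so it remains in effect. ¶9 makes ¶2 an essential term, but ¶2 is unaffected, so the severability proviso in ¶9 preserves the remaining provisions. ¶2, ¶3, ¶5, ¶6, ¶7, ¶8, and ¶9 remain in effect. ¶4 is among the inoperative provisions, so the answer is no.

No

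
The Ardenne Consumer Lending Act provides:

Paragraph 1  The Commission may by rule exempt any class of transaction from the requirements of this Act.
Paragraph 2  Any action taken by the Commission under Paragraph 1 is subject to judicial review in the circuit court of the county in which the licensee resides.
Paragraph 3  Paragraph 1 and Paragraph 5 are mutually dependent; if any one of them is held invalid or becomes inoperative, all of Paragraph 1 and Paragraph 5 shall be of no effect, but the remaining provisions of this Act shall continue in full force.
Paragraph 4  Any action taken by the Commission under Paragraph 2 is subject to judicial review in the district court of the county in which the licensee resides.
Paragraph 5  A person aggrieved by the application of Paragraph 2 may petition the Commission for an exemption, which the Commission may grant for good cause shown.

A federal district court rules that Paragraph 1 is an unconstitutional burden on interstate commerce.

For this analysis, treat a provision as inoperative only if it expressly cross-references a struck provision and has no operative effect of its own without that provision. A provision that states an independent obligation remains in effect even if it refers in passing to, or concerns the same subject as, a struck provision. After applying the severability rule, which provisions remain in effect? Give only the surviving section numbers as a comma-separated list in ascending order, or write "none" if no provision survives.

Paragraph 1 is struck. Paragraph 2 operates only by reference to Paragraph 1, so it falls with Paragraph 1. Paragraph 4 operates only by reference to Paragraph 2, so it falls with Paragraph 2. Paragraph 5 has no operative effect of its own apart from Paragraph 2 and is therefore inoperative. Paragraph 3 declares Paragraph 1 and Paragraph 5 mutually dependent; since one of them has fallen, all of them are of no effect. The remainder continues in force under Paragraph 3. Only Paragraph 3 remains in effect.

3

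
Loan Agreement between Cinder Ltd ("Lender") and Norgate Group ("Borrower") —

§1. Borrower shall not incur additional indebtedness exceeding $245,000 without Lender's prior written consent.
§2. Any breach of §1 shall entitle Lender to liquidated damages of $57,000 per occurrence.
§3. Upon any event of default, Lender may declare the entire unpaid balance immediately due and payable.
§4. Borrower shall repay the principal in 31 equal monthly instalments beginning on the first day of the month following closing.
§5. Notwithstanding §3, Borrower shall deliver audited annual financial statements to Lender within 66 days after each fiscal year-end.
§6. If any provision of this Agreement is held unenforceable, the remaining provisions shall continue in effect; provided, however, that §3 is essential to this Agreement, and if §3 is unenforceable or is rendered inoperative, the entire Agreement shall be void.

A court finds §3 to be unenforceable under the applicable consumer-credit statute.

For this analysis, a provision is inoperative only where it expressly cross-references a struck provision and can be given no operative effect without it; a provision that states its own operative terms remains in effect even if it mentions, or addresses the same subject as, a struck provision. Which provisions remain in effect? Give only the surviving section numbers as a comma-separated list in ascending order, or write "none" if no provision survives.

none

§3 is struck. No other provision's operative terms depend on §3. §6 makes §3 an essential term, and §3 is the provision held invalid; under §6, the entire Agreement is therefore void. No provision of the Agreement survives.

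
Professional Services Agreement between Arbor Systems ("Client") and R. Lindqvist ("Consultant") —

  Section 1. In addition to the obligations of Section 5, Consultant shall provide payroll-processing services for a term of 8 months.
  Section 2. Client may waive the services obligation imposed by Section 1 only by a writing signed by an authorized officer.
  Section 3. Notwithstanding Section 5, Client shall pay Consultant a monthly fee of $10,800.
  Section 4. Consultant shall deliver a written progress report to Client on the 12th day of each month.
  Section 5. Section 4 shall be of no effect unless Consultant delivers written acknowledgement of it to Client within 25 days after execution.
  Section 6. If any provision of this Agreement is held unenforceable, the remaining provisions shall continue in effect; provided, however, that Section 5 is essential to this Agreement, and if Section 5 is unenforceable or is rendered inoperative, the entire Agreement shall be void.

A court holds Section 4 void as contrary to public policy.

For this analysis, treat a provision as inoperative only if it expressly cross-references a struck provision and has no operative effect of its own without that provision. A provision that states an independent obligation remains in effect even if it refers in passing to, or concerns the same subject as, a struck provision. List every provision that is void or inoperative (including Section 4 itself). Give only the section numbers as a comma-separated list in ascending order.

Section 4 is struck. Section 5 has no operative effect of its own apart from Section 4 and is therefore inoperative. Section 6 makes Section 5 an essential term, and Section 5 has been rendered inoperative by the cascade; under Section 6, the entire Agreement is therefore void. No provision of the Agreement survives.

1, 2, 3, 4, 5, 6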